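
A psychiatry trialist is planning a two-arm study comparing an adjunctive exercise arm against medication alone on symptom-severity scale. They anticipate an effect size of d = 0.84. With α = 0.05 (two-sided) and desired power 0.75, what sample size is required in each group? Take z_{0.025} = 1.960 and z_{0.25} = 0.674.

n = 20 per group

For two independent groups with equal n: n = 2·((z_{α/2} + z_β) / d)².
z_{α/2} + z_β = 1.960 + 0.674 = 2.634.
n = 2 × (2.634 / 0.84)² = 2 × 3.136² = 2 × 9.83 = 19.7.
Round up to the next whole participant.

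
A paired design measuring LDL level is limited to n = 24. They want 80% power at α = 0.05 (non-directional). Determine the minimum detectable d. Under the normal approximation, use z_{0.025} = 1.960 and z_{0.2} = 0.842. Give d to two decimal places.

d_min ≈ 0.57

For a single sample (or paired design) of n = 24: d_min = (z_{α/2} + z_β)/√n.
z-sum = 1.960 + 0.842 = 2.802.
d_min = 2.802 / √24 = 2.802 / 4.899 = 0.572.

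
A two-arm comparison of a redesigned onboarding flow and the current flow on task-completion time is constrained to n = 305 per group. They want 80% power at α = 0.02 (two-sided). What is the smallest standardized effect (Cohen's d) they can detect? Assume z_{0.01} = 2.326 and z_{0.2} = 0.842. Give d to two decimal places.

d_min ≈ 0.26

For two independent groups of n = 305 each: d_min = (z_{α/2} + z_β)·√(2/n).
z-sum = 2.326 + 0.842 = 3.168.
d_min = 3.168 × √(2/305) = 3.168 × 0.0810 = 0.257.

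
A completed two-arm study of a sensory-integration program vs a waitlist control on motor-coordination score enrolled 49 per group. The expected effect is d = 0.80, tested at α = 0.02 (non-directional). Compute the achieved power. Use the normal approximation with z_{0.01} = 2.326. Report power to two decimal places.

power ≈ 0.95

For two equal groups, power = Φ(d·√(n/2) − z_{α/2}).
d·√(n/2) = 0.80 × √(49/2) = 0.80 × 4.950 = 3.960.
z_β = 3.960 − 2.326 = 1.634.
Power = Φ(1.634) = 0.949.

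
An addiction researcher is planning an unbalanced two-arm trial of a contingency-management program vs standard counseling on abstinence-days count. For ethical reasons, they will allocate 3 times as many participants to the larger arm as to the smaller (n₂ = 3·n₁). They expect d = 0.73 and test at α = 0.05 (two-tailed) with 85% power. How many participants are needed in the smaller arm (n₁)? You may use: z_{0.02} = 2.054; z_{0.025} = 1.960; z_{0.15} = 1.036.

n₁ = 23

With allocation ratio k = n₂/n₁ = 3, Var(x̄₁−x̄₂) = σ²(1/n₁ + 1/(k·n₁)) = σ²·(k+1)/(k·n₁).
So n₁ = (1 + 1/k)·((z_{α/2} + z_β)/d)² = 1.333 × (2.996/0.73)².
n₁ = 1.333 × 16.84 = 22.5.
Round up: n₁ = 23, giving n₂ = 3 × 23 = 69.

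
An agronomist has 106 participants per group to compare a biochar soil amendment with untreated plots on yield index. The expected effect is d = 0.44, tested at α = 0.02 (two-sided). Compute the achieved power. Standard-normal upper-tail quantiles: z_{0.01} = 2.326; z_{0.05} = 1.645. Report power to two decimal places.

For two equal groups, power = Φ(d·√(n/2) − z_{α/2}).
d·√(n/2) = 0.44 × √(106/2) = 0.44 × 7.280 = 3.203.
z_β = 3.203 − 2.326 = 0.877.
Power = Φ(0.877) = 0.810.

power ≈ 0.81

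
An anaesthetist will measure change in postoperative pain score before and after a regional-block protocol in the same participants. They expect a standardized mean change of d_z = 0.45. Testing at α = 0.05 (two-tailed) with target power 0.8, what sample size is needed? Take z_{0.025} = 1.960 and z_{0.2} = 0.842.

For a paired (one-sample on differences) test: n = ((z_{α/2} + z_β) / d)².
z_{α/2} + z_β = 1.960 + 0.842 = 2.802.
n = (2.802 / 0.45)² = 6.227² = 38.77.
Round up.

n = 39 pairs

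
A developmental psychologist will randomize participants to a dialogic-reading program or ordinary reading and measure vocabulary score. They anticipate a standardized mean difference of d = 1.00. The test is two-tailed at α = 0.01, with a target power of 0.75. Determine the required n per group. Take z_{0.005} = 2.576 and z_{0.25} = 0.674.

n = 22 per group

For two independent groups with equal n: n = 2·((z_{α/2} + z_β) / d)².
z_{α/2} + z_β = 2.576 + 0.674 = 3.250.
n = 2 × (3.250 / 1.00)² = 2 × 3.250² = 2 × 10.56 = 21.1.
Round up to the next whole participant.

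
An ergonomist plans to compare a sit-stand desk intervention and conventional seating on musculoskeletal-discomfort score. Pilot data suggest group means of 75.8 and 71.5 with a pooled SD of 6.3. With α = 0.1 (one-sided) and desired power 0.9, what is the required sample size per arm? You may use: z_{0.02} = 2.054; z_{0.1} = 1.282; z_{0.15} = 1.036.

n = 29 per group

Cohen's d = |M₁ − M₂| / SD_pooled = |75.8 − 71.5| / 6.3 = 4.3 / 6.3 = 0.683.
For two independent groups with equal n: n = 2·((z_{α} + z_β) / d)².
z_{α} + z_β = 1.282 + 1.282 = 2.564.
n = 2 × (2.564 / 0.683)² = 2 × 3.754² = 2 × 14.09 = 28.2.
Round up to the next whole participant.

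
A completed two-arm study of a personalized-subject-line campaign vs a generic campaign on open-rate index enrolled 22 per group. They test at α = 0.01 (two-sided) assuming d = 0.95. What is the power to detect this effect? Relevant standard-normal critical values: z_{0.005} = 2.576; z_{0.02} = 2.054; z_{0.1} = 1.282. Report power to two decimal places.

power ≈ 0.72

For two equal groups, power = Φ(d·√(n/2) − z_{α/2}).
d·√(n/2) = 0.95 × √(22/2) = 0.95 × 3.317 = 3.151.
z_β = 3.151 − 2.576 = 0.575.
Power = Φ(0.575) = 0.717.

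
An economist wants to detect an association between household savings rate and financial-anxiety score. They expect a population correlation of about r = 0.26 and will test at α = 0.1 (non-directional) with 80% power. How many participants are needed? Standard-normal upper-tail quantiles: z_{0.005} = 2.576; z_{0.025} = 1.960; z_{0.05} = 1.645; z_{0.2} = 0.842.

Fisher's z: C = ½·ln((1+r)/(1−r)) = ½·ln(1.7027) = 0.2661.
n = ((z_{α/2} + z_β)/C)² + 3.
(1.645 + 0.842) / 0.2661 = 2.487 / 0.2661 = 9.346.
n = 9.346² + 3 = 87.35 + 3 = 90.3.
Round up.

n = 91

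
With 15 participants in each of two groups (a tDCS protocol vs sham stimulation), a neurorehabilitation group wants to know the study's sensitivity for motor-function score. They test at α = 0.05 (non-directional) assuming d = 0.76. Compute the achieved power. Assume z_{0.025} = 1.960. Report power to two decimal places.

power ≈ 0.55

For two equal groups, power = Φ(d·√(n/2) − z_{α/2}).
d·√(n/2) = 0.76 × √(15/2) = 0.76 × 2.739 = 2.081.
z_β = 2.081 − 1.960 = 0.121.
Power = Φ(0.121) = 0.548.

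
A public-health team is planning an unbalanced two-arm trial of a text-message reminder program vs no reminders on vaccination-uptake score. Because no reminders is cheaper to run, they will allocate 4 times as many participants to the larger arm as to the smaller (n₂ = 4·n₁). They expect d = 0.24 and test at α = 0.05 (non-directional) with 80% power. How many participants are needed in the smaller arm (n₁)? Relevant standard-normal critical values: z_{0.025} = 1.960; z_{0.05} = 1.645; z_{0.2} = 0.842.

With allocation ratio k = n₂/n₁ = 4, Var(x̄₁−x̄₂) = σ²(1/n₁ + 1/(k·n₁)) = σ²·(k+1)/(k·n₁).
So n₁ = (1 + 1/k)·((z_{α/2} + z_β)/d)² = 1.250 × (2.802/0.24)².
n₁ = 1.250 × 136.31 = 170.4.
Round up: n₁ = 171, giving n₂ = 4 × 171 = 684.

n₁ = 171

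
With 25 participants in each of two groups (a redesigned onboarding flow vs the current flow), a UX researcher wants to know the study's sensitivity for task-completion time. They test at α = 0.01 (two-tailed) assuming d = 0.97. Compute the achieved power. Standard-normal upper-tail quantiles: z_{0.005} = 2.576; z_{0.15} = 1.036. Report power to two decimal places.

For two equal groups, power = Φ(d·√(n/2) − z_{α/2}).
d·√(n/2) = 0.97 × √(25/2) = 0.97 × 3.536 = 3.429.
z_β = 3.429 − 2.576 = 0.853.
Power = Φ(0.853) = 0.803.

power ≈ 0.80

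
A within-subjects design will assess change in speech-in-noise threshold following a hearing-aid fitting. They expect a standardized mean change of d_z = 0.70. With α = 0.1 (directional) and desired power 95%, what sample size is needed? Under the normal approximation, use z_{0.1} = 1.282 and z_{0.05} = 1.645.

For a paired (one-sample on differences) test: n = ((z_{α} + z_β) / d)².
z_{α} + z_β = 1.282 + 1.645 = 2.927.
n = (2.927 / 0.70)² = 4.181² = 17.48.
Round up.

n = 18 pairs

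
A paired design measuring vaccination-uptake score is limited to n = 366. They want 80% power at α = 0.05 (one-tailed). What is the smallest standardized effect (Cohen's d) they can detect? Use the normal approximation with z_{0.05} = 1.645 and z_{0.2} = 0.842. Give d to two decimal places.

For a single sample (or paired design) of n = 366: d_min = (z_{α} + z_β)/√n.
z-sum = 1.645 + 0.842 = 2.487.
d_min = 2.487 / √366 = 2.487 / 19.131 = 0.130.

d_min ≈ 0.13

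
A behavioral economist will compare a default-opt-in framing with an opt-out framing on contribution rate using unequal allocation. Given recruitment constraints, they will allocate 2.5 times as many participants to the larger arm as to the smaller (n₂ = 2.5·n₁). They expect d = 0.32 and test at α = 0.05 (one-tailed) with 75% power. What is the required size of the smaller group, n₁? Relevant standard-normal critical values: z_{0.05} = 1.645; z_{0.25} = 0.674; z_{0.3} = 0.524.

n₁ = 74

With allocation ratio k = n₂/n₁ = 2.5, Var(x̄₁−x̄₂) = σ²(1/n₁ + 1/(k·n₁)) = σ²·(k+1)/(k·n₁).
So n₁ = (1 + 1/k)·((z_{α} + z_β)/d)² = 1.400 × (2.319/0.32)².
n₁ = 1.400 × 52.52 = 73.5.
Round up: n₁ = 74, giving n₂ = 2.5 × 74 = 185.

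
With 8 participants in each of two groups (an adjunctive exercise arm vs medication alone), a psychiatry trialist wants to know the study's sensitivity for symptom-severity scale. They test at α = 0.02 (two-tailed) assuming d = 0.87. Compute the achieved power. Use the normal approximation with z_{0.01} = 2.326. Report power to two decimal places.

For two equal groups, power = Φ(d·√(n/2) − z_{α/2}).
d·√(n/2) = 0.87 × √(8/2) = 0.87 × 2.000 = 1.740.
z_β = 1.740 − 2.326 = -0.586.
Power = Φ(-0.586) = 0.279.

power ≈ 0.28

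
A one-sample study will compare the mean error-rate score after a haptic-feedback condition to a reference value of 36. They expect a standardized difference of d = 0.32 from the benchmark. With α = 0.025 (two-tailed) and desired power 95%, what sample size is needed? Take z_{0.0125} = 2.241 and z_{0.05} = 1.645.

n = 148

For a one-sample test: n = ((z_{α/2} + z_β) / d)².
z_{α/2} + z_β = 2.241 + 1.645 = 3.886.
n = (3.886 / 0.32)² = 12.144² = 147.47.
Round up.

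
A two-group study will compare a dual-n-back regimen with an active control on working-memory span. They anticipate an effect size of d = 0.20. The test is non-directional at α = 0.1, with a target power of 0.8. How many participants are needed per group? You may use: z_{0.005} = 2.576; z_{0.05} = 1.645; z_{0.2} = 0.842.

n = 310 per group

For two independent groups with equal n: n = 2·((z_{α/2} + z_β) / d)².
z_{α/2} + z_β = 1.645 + 0.842 = 2.487.
n = 2 × (2.487 / 0.20)² = 2 × 12.435² = 2 × 154.63 = 309.3.
Round up to the next whole participant.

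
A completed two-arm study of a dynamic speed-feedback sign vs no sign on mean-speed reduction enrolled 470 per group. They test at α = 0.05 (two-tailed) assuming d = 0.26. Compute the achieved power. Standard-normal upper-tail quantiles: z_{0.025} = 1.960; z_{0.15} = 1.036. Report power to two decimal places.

For two equal groups, power = Φ(d·√(n/2) − z_{α/2}).
d·√(n/2) = 0.26 × √(470/2) = 0.26 × 15.330 = 3.986.
z_β = 3.986 − 1.960 = 2.026.
Power = Φ(2.026) = 0.979.

power ≈ 0.98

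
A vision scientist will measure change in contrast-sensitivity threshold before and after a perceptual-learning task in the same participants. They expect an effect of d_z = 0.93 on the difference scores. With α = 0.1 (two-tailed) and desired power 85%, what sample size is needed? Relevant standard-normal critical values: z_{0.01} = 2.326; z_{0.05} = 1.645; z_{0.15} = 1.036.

n = 9 pairs

For a paired (one-sample on differences) test: n = ((z_{α/2} + z_β) / d)².
z_{α/2} + z_β = 1.645 + 1.036 = 2.681.
n = (2.681 / 0.93)² = 2.883² = 8.31.
Round up.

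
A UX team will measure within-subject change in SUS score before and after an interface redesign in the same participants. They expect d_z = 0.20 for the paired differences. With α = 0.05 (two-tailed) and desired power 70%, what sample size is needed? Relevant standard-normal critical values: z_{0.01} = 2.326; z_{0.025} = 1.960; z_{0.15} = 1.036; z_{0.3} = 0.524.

n = 155 pairs

For a paired (one-sample on differences) test: n = ((z_{α/2} + z_β) / d)².
z_{α/2} + z_β = 1.960 + 0.524 = 2.484.
n = (2.484 / 0.20)² = 12.420² = 154.26.
Round up.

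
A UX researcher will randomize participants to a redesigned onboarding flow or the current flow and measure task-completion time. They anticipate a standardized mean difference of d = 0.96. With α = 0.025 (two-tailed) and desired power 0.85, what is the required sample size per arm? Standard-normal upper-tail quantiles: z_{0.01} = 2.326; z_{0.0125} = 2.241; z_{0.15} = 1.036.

For two independent groups with equal n: n = 2·((z_{α/2} + z_β) / d)².
z_{α/2} + z_β = 2.241 + 1.036 = 3.277.
n = 2 × (3.277 / 0.96)² = 2 × 3.414² = 2 × 11.65 = 23.3.
Round up to the next whole participant.

n = 24 per group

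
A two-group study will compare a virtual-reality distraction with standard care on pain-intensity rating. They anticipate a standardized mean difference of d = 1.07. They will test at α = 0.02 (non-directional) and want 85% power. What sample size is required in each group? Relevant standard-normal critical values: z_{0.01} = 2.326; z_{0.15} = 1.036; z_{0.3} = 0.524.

n = 20 per group

For two independent groups with equal n: n = 2·((z_{α/2} + z_β) / d)².
z_{α/2} + z_β = 2.326 + 1.036 = 3.362.
n = 2 × (3.362 / 1.07)² = 2 × 3.142² = 2 × 9.87 = 19.7.
Round up to the next whole participant.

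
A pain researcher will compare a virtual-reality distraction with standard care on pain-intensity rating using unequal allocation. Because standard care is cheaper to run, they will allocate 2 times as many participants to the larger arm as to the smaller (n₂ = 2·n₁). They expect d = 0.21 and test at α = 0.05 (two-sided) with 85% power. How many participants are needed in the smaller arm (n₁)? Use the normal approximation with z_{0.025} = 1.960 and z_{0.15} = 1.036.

n₁ = 306

With allocation ratio k = n₂/n₁ = 2, Var(x̄₁−x̄₂) = σ²(1/n₁ + 1/(k·n₁)) = σ²·(k+1)/(k·n₁).
So n₁ = (1 + 1/k)·((z_{α/2} + z_β)/d)² = 1.500 × (2.996/0.21)².
n₁ = 1.500 × 203.54 = 305.3.
Round up: n₁ = 306, giving n₂ = 2 × 306 = 612.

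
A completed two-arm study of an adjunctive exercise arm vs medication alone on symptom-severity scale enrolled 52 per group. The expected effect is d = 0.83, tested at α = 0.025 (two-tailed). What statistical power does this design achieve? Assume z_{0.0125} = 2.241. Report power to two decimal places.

power ≈ 0.98

For two equal groups, power = Φ(d·√(n/2) − z_{α/2}).
d·√(n/2) = 0.83 × √(52/2) = 0.83 × 5.099 = 4.232.
z_β = 4.232 − 2.241 = 1.991.
Power = Φ(1.991) = 0.977.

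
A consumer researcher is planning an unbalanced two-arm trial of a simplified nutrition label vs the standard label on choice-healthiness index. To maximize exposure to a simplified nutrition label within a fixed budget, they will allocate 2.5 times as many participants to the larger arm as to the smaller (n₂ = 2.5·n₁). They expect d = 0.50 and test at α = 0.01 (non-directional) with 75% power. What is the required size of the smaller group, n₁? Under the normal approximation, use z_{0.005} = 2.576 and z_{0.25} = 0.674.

With allocation ratio k = n₂/n₁ = 2.5, Var(x̄₁−x̄₂) = σ²(1/n₁ + 1/(k·n₁)) = σ²·(k+1)/(k·n₁).
So n₁ = (1 + 1/k)·((z_{α/2} + z_β)/d)² = 1.400 × (3.250/0.50)².
n₁ = 1.400 × 42.25 = 59.1.
Round up: n₁ = 60, giving n₂ = 2.5 × 60 = 150.

n₁ = 60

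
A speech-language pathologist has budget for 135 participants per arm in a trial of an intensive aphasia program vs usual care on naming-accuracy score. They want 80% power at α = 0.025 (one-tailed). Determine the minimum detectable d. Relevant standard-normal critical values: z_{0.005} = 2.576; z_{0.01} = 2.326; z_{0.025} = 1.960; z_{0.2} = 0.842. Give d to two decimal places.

For two independent groups of n = 135 each: d_min = (z_{α} + z_β)·√(2/n).
z-sum = 1.960 + 0.842 = 2.802.
d_min = 2.802 × √(2/135) = 2.802 × 0.1217 = 0.341.

d_min ≈ 0.34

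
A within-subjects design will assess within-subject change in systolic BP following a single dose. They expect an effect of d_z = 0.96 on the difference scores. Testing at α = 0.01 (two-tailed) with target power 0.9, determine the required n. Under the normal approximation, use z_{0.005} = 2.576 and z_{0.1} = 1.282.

For a paired (one-sample on differences) test: n = ((z_{α/2} + z_β) / d)².
z_{α/2} + z_β = 2.576 + 1.282 = 3.858.
n = (3.858 / 0.96)² = 4.019² = 16.15.
Round up.

n = 17 pairs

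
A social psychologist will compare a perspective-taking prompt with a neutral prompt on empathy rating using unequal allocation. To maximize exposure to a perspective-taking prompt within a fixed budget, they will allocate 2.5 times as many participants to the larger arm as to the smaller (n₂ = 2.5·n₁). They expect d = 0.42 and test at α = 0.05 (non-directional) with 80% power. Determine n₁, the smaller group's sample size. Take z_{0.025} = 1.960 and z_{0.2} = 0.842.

n₁ = 63

With allocation ratio k = n₂/n₁ = 2.5, Var(x̄₁−x̄₂) = σ²(1/n₁ + 1/(k·n₁)) = σ²·(k+1)/(k·n₁).
So n₁ = (1 + 1/k)·((z_{α/2} + z_β)/d)² = 1.400 × (2.802/0.42)².
n₁ = 1.400 × 44.51 = 62.3.
Round up: n₁ = 63, giving n₂ = ⌈2.5 × 63⌉ = ⌈157.5⌉ = 158.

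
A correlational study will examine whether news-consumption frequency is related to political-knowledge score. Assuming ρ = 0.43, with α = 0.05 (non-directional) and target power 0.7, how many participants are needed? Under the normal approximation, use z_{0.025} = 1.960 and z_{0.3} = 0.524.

n = 33

Fisher's z: C = ½·ln((1+r)/(1−r)) = ½·ln(2.5088) = 0.4599.
n = ((z_{α/2} + z_β)/C)² + 3.
(1.960 + 0.524) / 0.4599 = 2.484 / 0.4599 = 5.401.
n = 5.401² + 3 = 29.17 + 3 = 32.2.
Round up.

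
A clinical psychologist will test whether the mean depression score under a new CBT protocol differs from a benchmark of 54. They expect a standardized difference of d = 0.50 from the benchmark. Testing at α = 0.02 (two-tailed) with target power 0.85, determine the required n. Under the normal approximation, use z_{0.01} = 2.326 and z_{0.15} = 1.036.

n = 46

For a one-sample test: n = ((z_{α/2} + z_β) / d)².
z_{α/2} + z_β = 2.326 + 1.036 = 3.362.
n = (3.362 / 0.50)² = 6.724² = 45.21.
Round up.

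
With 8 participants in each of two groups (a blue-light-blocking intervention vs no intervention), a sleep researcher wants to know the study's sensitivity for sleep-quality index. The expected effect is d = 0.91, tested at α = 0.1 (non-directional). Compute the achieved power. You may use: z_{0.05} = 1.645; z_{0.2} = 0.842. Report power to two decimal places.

power ≈ 0.57

For two equal groups, power = Φ(d·√(n/2) − z_{α/2}).
d·√(n/2) = 0.91 × √(8/2) = 0.91 × 2.000 = 1.820.
z_β = 1.820 − 1.645 = 0.175.
Power = Φ(0.175) = 0.569.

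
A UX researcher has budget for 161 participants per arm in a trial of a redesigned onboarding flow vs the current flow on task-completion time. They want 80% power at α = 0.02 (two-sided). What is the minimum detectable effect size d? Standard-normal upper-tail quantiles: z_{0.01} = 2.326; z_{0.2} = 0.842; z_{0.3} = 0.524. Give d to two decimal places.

d_min ≈ 0.35

For two independent groups of n = 161 each: d_min = (z_{α/2} + z_β)·√(2/n).
z-sum = 2.326 + 0.842 = 3.168.
d_min = 3.168 × √(2/161) = 3.168 × 0.1115 = 0.353.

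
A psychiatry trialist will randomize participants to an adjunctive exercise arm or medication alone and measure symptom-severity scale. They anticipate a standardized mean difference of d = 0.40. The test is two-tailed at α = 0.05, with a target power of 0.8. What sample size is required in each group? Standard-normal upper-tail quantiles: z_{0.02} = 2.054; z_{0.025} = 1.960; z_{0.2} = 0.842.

For two independent groups with equal n: n = 2·((z_{α/2} + z_β) / d)².
z_{α/2} + z_β = 1.960 + 0.842 = 2.802.
n = 2 × (2.802 / 0.40)² = 2 × 7.005² = 2 × 49.07 = 98.1.
Round up to the next whole participant.

n = 99 per group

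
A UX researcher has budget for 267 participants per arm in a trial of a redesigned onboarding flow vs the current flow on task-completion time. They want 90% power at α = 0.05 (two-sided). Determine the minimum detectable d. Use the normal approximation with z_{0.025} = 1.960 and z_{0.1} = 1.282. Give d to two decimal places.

d_min ≈ 0.28

For two independent groups of n = 267 each: d_min = (z_{α/2} + z_β)·√(2/n).
z-sum = 1.960 + 1.282 = 3.242.
d_min = 3.242 × √(2/267) = 3.242 × 0.0865 = 0.281.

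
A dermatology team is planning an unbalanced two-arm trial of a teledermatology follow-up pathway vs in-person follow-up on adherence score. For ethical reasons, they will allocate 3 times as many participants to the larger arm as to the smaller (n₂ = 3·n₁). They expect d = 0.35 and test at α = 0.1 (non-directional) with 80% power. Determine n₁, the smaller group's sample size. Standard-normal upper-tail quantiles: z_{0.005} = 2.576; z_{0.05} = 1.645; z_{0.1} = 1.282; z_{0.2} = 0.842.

n₁ = 68

With allocation ratio k = n₂/n₁ = 3, Var(x̄₁−x̄₂) = σ²(1/n₁ + 1/(k·n₁)) = σ²·(k+1)/(k·n₁).
So n₁ = (1 + 1/k)·((z_{α/2} + z_β)/d)² = 1.333 × (2.487/0.35)².
n₁ = 1.333 × 50.49 = 67.3.
Round up: n₁ = 68, giving n₂ = 3 × 68 = 204.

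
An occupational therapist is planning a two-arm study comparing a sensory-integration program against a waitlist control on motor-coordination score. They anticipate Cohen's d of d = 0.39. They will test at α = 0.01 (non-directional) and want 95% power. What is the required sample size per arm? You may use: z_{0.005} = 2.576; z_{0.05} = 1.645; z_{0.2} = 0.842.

For two independent groups with equal n: n = 2·((z_{α/2} + z_β) / d)².
z_{α/2} + z_β = 2.576 + 1.645 = 4.221.
n = 2 × (4.221 / 0.39)² = 2 × 10.823² = 2 × 117.14 = 234.3.
Round up to the next whole participant.

n = 235 per group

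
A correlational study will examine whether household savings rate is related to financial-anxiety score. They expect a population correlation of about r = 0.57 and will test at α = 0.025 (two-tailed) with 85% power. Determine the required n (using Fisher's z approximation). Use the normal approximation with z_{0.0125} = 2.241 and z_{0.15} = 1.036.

n = 29

Fisher's z: C = ½·ln((1+r)/(1−r)) = ½·ln(3.6512) = 0.6475.
n = ((z_{α/2} + z_β)/C)² + 3.
(2.241 + 1.036) / 0.6475 = 3.277 / 0.6475 = 5.061.
n = 5.061² + 3 = 25.61 + 3 = 28.6.
Round up.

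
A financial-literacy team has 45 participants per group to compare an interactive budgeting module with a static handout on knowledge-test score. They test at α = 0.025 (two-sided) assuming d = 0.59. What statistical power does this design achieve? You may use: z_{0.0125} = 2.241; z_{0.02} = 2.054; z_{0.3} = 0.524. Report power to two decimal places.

power ≈ 0.71

For two equal groups, power = Φ(d·√(n/2) − z_{α/2}).
d·√(n/2) = 0.59 × √(45/2) = 0.59 × 4.743 = 2.799.
z_β = 2.799 − 2.241 = 0.558.
Power = Φ(0.558) = 0.711.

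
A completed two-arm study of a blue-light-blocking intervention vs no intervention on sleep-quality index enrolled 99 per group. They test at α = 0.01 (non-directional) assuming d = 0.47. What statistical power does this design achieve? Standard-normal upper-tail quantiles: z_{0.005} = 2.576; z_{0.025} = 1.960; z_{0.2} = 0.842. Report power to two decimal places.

power ≈ 0.77

For two equal groups, power = Φ(d·√(n/2) − z_{α/2}).
d·√(n/2) = 0.47 × √(99/2) = 0.47 × 7.036 = 3.307.
z_β = 3.307 − 2.576 = 0.731.
Power = Φ(0.731) = 0.768.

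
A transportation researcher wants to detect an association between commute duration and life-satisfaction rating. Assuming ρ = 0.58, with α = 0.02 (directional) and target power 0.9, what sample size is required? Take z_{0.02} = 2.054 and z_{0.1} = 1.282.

Fisher's z: C = ½·ln((1+r)/(1−r)) = ½·ln(3.7619) = 0.6625.
n = ((z_{α} + z_β)/C)² + 3.
(2.054 + 1.282) / 0.6625 = 3.336 / 0.6625 = 5.035.
n = 5.035² + 3 = 25.36 + 3 = 28.4.
Round up.

n = 29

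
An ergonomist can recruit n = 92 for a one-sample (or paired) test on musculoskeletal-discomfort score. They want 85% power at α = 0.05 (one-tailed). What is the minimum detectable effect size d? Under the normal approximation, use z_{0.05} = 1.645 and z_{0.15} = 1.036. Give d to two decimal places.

For a single sample (or paired design) of n = 92: d_min = (z_{α} + z_β)/√n.
z-sum = 1.645 + 1.036 = 2.681.
d_min = 2.681 / √92 = 2.681 / 9.592 = 0.280.

d_min ≈ 0.28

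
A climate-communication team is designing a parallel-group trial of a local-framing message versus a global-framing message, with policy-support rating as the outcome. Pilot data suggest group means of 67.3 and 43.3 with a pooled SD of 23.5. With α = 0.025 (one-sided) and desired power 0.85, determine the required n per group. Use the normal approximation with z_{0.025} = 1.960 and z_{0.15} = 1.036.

Cohen's d = |M₁ − M₂| / SD_pooled = |67.3 − 43.3| / 23.5 = 24.0 / 23.5 = 1.021.
For two independent groups with equal n: n = 2·((z_{α} + z_β) / d)².
z_{α} + z_β = 1.960 + 1.036 = 2.996.
n = 2 × (2.996 / 1.021)² = 2 × 2.934² = 2 × 8.61 = 17.2.
Round up to the next whole participant.

n = 18 per group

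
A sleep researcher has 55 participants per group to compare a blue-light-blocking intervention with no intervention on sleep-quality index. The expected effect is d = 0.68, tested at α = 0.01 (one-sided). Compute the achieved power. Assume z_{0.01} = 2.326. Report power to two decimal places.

For two equal groups, power = Φ(d·√(n/2) − z_{α}).
d·√(n/2) = 0.68 × √(55/2) = 0.68 × 5.244 = 3.566.
z_β = 3.566 − 2.326 = 1.240.
Power = Φ(1.240) = 0.893.

power ≈ 0.89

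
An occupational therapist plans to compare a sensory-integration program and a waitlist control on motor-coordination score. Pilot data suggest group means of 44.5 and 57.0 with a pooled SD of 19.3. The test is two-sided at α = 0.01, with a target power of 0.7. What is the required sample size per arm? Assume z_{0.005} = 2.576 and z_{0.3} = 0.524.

n = 46 per group

Cohen's d = |M₁ − M₂| / SD_pooled = |44.5 − 57.0| / 19.3 = 12.5 / 19.3 = 0.648.
For two independent groups with equal n: n = 2·((z_{α/2} + z_β) / d)².
z_{α/2} + z_β = 2.576 + 0.524 = 3.100.
n = 2 × (3.100 / 0.648)² = 2 × 4.784² = 2 × 22.89 = 45.8.
Round up to the next whole participant.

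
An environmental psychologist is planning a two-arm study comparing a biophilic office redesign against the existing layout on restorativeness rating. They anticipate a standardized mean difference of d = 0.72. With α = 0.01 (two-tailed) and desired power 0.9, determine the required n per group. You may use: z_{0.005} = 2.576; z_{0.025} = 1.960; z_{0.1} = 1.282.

n = 58 per group

For two independent groups with equal n: n = 2·((z_{α/2} + z_β) / d)².
z_{α/2} + z_β = 2.576 + 1.282 = 3.858.
n = 2 × (3.858 / 0.72)² = 2 × 5.358² = 2 × 28.71 = 57.4.
Round up to the next whole participant.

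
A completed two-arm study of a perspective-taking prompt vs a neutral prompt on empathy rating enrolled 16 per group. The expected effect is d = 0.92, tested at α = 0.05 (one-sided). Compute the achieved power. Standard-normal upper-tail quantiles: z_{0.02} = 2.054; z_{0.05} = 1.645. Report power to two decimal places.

For two equal groups, power = Φ(d·√(n/2) − z_{α}).
d·√(n/2) = 0.92 × √(16/2) = 0.92 × 2.828 = 2.602.
z_β = 2.602 − 1.645 = 0.957.
Power = Φ(0.957) = 0.831.

power ≈ 0.83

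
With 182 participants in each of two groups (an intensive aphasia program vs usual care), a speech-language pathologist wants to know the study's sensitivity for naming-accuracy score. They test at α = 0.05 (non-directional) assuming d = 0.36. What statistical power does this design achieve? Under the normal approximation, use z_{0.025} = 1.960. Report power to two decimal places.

power ≈ 0.93

For two equal groups, power = Φ(d·√(n/2) − z_{α/2}).
d·√(n/2) = 0.36 × √(182/2) = 0.36 × 9.539 = 3.434.
z_β = 3.434 − 1.960 = 1.474.
Power = Φ(1.474) = 0.930.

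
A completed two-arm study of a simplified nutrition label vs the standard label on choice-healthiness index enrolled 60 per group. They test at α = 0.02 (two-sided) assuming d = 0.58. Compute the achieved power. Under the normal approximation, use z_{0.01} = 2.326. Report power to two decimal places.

power ≈ 0.80

For two equal groups, power = Φ(d·√(n/2) − z_{α/2}).
d·√(n/2) = 0.58 × √(60/2) = 0.58 × 5.477 = 3.177.
z_β = 3.177 − 2.326 = 0.851.
Power = Φ(0.851) = 0.803.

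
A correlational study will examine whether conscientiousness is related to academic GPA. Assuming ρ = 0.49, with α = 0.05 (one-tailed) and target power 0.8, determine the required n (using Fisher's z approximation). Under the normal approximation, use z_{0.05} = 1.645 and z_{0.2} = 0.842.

n = 25

Fisher's z: C = ½·ln((1+r)/(1−r)) = ½·ln(2.9216) = 0.5361.
n = ((z_{α} + z_β)/C)² + 3.
(1.645 + 0.842) / 0.5361 = 2.487 / 0.5361 = 4.639.
n = 4.639² + 3 = 21.52 + 3 = 24.5.
Round up.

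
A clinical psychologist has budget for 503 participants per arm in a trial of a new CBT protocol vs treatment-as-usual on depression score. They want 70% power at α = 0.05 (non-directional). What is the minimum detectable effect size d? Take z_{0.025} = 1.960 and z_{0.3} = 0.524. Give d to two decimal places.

d_min ≈ 0.16

For two independent groups of n = 503 each: d_min = (z_{α/2} + z_β)·√(2/n).
z-sum = 1.960 + 0.524 = 2.484.
d_min = 2.484 × √(2/503) = 2.484 × 0.0631 = 0.157.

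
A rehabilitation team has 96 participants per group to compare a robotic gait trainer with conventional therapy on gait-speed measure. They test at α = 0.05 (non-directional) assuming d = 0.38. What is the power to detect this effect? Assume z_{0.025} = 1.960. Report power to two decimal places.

For two equal groups, power = Φ(d·√(n/2) − z_{α/2}).
d·√(n/2) = 0.38 × √(96/2) = 0.38 × 6.928 = 2.633.
z_β = 2.633 − 1.960 = 0.673.
Power = Φ(0.673) = 0.749.

power ≈ 0.75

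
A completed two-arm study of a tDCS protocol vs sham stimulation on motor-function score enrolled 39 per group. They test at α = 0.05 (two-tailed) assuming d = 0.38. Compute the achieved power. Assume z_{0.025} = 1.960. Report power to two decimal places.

For two equal groups, power = Φ(d·√(n/2) − z_{α/2}).
d·√(n/2) = 0.38 × √(39/2) = 0.38 × 4.416 = 1.678.
z_β = 1.678 − 1.960 = -0.282.
Power = Φ(-0.282) = 0.389.

power ≈ 0.39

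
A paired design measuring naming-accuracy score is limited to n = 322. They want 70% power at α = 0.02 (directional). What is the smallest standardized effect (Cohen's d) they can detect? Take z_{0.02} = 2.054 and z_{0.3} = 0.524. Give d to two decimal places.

For a single sample (or paired design) of n = 322: d_min = (z_{α} + z_β)/√n.
z-sum = 2.054 + 0.524 = 2.578.
d_min = 2.578 / √322 = 2.578 / 17.944 = 0.144.

d_min ≈ 0.14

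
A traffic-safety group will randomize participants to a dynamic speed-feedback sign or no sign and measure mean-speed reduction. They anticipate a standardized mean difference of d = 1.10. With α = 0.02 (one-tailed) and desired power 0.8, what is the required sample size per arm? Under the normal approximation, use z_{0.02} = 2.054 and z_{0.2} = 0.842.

For two independent groups with equal n: n = 2·((z_{α} + z_β) / d)².
z_{α} + z_β = 2.054 + 0.842 = 2.896.
n = 2 × (2.896 / 1.10)² = 2 × 2.633² = 2 × 6.93 = 13.9.
Round up to the next whole participant.

n = 14 per group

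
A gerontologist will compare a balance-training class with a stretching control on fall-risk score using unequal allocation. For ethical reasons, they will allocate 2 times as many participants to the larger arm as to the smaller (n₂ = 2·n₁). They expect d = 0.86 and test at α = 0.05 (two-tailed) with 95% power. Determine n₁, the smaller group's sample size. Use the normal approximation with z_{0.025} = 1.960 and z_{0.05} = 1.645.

With allocation ratio k = n₂/n₁ = 2, Var(x̄₁−x̄₂) = σ²(1/n₁ + 1/(k·n₁)) = σ²·(k+1)/(k·n₁).
So n₁ = (1 + 1/k)·((z_{α/2} + z_β)/d)² = 1.500 × (3.605/0.86)².
n₁ = 1.500 × 17.57 = 26.4.
Round up: n₁ = 27, giving n₂ = 2 × 27 = 54.

n₁ = 27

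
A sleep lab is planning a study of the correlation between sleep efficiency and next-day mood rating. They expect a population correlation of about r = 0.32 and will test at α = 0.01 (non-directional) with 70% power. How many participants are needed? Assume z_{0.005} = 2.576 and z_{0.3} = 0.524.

n = 91

Fisher's z: C = ½·ln((1+r)/(1−r)) = ½·ln(1.9412) = 0.3316.
n = ((z_{α/2} + z_β)/C)² + 3.
(2.576 + 0.524) / 0.3316 = 3.100 / 0.3316 = 9.349.
n = 9.349² + 3 = 87.40 + 3 = 90.4.
Round up.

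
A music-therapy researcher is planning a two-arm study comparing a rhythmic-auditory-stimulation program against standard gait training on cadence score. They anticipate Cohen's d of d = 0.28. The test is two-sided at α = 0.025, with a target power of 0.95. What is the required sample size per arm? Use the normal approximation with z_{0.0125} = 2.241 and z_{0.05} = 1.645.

For two independent groups with equal n: n = 2·((z_{α/2} + z_β) / d)².
z_{α/2} + z_β = 2.241 + 1.645 = 3.886.
n = 2 × (3.886 / 0.28)² = 2 × 13.879² = 2 × 192.61 = 385.2.
Round up to the next whole participant.

n = 386 per group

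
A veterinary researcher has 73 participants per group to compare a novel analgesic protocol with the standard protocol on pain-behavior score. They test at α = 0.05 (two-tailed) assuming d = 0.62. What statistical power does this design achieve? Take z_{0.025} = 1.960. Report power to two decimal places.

power ≈ 0.96

For two equal groups, power = Φ(d·√(n/2) − z_{α/2}).
d·√(n/2) = 0.62 × √(73/2) = 0.62 × 6.042 = 3.746.
z_β = 3.746 − 1.960 = 1.786.
Power = Φ(1.786) = 0.963.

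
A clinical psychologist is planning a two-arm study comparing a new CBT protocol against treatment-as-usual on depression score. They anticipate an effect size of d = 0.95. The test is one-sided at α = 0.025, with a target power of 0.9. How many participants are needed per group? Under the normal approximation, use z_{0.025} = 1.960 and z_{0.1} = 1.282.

For two independent groups with equal n: n = 2·((z_{α} + z_β) / d)².
z_{α} + z_β = 1.960 + 1.282 = 3.242.
n = 2 × (3.242 / 0.95)² = 2 × 3.413² = 2 × 11.65 = 23.3.
Round up to the next whole participant.

n = 24 per group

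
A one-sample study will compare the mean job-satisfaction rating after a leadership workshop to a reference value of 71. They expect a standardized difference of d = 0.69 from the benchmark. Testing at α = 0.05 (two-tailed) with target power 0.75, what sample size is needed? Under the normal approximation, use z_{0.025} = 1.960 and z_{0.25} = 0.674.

n = 15

For a one-sample test: n = ((z_{α/2} + z_β) / d)².
z_{α/2} + z_β = 1.960 + 0.674 = 2.634.
n = (2.634 / 0.69)² = 3.817² = 14.57.
Round up.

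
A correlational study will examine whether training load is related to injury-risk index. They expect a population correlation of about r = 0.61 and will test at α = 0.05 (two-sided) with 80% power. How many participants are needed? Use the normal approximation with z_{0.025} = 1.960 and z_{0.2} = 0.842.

n = 19

Fisher's z: C = ½·ln((1+r)/(1−r)) = ½·ln(4.1282) = 0.7089.
n = ((z_{α/2} + z_β)/C)² + 3.
(1.960 + 0.842) / 0.7089 = 2.802 / 0.7089 = 3.953.
n = 3.953² + 3 = 15.62 + 3 = 18.6.
Round up.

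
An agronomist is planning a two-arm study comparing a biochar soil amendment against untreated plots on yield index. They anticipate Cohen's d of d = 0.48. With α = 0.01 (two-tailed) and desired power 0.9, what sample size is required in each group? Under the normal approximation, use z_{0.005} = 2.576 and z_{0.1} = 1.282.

For two independent groups with equal n: n = 2·((z_{α/2} + z_β) / d)².
z_{α/2} + z_β = 2.576 + 1.282 = 3.858.
n = 2 × (3.858 / 0.48)² = 2 × 8.037² = 2 × 64.60 = 129.2.
Round up to the next whole participant.

n = 130 per group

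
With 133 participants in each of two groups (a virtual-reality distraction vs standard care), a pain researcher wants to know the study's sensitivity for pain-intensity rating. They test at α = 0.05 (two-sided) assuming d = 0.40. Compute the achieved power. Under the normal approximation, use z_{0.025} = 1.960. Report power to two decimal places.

power ≈ 0.90

For two equal groups, power = Φ(d·√(n/2) − z_{α/2}).
d·√(n/2) = 0.40 × √(133/2) = 0.40 × 8.155 = 3.262.
z_β = 3.262 − 1.960 = 1.302.
Power = Φ(1.302) = 0.904.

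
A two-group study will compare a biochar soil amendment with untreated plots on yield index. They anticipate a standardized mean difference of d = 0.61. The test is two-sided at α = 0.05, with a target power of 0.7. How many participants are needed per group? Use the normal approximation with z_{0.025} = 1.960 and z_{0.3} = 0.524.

n = 34 per group

For two independent groups with equal n: n = 2·((z_{α/2} + z_β) / d)².
z_{α/2} + z_β = 1.960 + 0.524 = 2.484.
n = 2 × (2.484 / 0.61)² = 2 × 4.072² = 2 × 16.58 = 33.2.
Round up to the next whole participant.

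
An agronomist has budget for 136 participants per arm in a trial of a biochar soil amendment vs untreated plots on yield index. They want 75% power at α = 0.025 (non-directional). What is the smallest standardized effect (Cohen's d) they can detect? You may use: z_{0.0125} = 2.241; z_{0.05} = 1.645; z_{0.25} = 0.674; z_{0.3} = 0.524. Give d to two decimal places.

d_min ≈ 0.35

For two independent groups of n = 136 each: d_min = (z_{α/2} + z_β)·√(2/n).
z-sum = 2.241 + 0.674 = 2.915.
d_min = 2.915 × √(2/136) = 2.915 × 0.1213 = 0.353.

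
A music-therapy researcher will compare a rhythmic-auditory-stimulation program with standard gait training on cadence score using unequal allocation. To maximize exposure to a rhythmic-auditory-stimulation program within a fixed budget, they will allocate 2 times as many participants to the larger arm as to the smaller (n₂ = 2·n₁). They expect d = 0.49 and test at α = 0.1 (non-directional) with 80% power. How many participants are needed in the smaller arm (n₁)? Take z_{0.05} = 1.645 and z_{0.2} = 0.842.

n₁ = 39

With allocation ratio k = n₂/n₁ = 2, Var(x̄₁−x̄₂) = σ²(1/n₁ + 1/(k·n₁)) = σ²·(k+1)/(k·n₁).
So n₁ = (1 + 1/k)·((z_{α/2} + z_β)/d)² = 1.500 × (2.487/0.49)².
n₁ = 1.500 × 25.76 = 38.6.
Round up: n₁ = 39, giving n₂ = 2 × 39 = 78.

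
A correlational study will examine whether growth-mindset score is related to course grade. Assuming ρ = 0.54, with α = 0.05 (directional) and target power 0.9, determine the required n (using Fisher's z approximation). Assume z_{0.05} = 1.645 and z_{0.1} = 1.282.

Fisher's z: C = ½·ln((1+r)/(1−r)) = ½·ln(3.3478) = 0.6042.
n = ((z_{α} + z_β)/C)² + 3.
(1.645 + 1.282) / 0.6042 = 2.927 / 0.6042 = 4.844.
n = 4.844² + 3 = 23.47 + 3 = 26.5.
Round up.

n = 27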